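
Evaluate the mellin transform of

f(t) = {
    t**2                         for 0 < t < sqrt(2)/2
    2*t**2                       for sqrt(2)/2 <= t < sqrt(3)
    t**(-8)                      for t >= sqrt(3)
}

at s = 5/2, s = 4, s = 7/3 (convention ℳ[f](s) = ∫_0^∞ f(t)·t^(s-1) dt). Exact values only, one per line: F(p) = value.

F(5/2) = 2**(3/4)*(-33 + 2380*6**(1/4))/1188
F(4) = 1297/144
F(7/3) = 2**(5/6)*(-459 + 33100*6**(1/6))/15912

reversing the power substitution: t on [0, 1/2); 2*t on [1/2, 3); t**(-4) on [3, ∞)
slice at sqrt(2)/2, sqrt(3), transform all 3 pieces, and sum them
for t in [0, sqrt(2)/2): the term is ∫ t**2·t^(s-1)
segment [sqrt(2)/2, sqrt(3)) carries 2*t**2; integrate it
over [sqrt(3), ∞), the kernel integral of t**(-8) enters the sum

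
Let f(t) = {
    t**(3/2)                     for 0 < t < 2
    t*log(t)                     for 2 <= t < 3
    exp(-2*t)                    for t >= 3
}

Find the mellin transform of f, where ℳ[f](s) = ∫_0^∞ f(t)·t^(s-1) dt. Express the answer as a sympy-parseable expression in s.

the 3 pieces separated at 2, 3 each add one integral
between 0 and 2 the integrand is t**(3/2)·t^(s-1)
piece [2, 3): integrate t*log(t) against the kernel
on [3, ∞): add ∫ exp(-2*t)·t^(s-1) dt

(-12**s*s*(2*s + 3)*log(4) - 12**s*(2*s + 3)*log(4) + 12**s*(4*s + 6) + 12**s*sqrt(2)*(4*s**2 + 8*s + 4) + 3*18**s*s*(2*s + 3)*log(3) + 18**s*(-6*s - 9) + 3*18**s*(2*s + 3)*log(3) + 3**s*(2*s + 3)*(s**2 + 2*s + 1)*uppergamma(s, 6))/(6**s*(2*s + 3)*(s**2 + 2*s + 1))
  Re(s) > -3/2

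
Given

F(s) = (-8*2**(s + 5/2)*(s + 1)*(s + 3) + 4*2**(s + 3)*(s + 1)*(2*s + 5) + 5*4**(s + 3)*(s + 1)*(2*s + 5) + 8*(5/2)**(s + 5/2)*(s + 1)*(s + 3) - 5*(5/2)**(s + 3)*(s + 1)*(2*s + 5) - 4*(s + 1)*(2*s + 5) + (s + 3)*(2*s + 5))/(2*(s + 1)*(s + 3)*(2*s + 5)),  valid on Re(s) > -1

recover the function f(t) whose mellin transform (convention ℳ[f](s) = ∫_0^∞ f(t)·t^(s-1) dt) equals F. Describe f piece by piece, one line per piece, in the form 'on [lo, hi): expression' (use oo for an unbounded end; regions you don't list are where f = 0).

on [0, 1): t/2
on [1, 2): 2*t**3
on [2, 5/2): 2*t**(5/2)
on [5/2, 4): 5*t**3/2

split f at 1, 2, 5/2: ℳ[f](s) collects 4 kernel integrals
on [0, 1): add ∫ t/2·t^(s-1) dt
on [1, 2) integrate f = 2*t**3 against the kernel
segment 2 to 5/2 holds 2*t**(5/2); add its integral
on [5/2, 4) integrate f = 5*t**3/2 against the kernel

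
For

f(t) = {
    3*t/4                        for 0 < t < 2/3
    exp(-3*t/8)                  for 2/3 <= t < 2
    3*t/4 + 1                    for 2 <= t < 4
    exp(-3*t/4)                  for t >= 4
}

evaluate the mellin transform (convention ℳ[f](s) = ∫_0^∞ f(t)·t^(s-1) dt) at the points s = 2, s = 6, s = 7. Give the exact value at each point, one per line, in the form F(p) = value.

F(2) = -112*exp(-3/4)/9 + 64*exp(-3)/9 + 80*exp(-1/4)/9 + 542/27
F(6) = -22195456*exp(-3/4)/243 + 3014656*exp(-3)/243 + 12317216/5103 + 40391936*exp(-1/4)/729
F(7) = -355168768*exp(-3/4)/243 + 25444352*exp(-3)/243 + 129243008/15309 + 1938813440*exp(-1/4)/2187

undo the common scale on t: 3*t/2 on [0, 1/3); exp(-3*t/4) on [1/3, 1); 3*t/2 + 1 on [1, 2); …
peel off the common scale on t: t on [0, 1/2); exp(-t/2) on [1/2, 3/2); t + 1 on [3/2, 3); …
the 4 pieces separated at 2/3, 2, 4 each add one integral
the [0, 2/3) slice contributes ∫ 3*t/4·t^(s-1) dt
the [2/3, 2) slice contributes ∫ exp(-3*t/8)·t^(s-1) dt
on [2, 4) integrate f = (3*t/4 + 1) against the kernel
on [4, ∞) integrate f = exp(-3*t/4) against the kernel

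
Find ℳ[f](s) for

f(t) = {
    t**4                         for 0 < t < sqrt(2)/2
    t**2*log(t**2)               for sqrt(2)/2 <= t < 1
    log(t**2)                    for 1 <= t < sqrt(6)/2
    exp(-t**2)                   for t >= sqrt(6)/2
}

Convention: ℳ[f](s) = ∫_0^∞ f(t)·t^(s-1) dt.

back out the power substitution: t**2 on [0, 1/2); t*log(t) on [1/2, 1); log(t) on [1, 3/2); …
the 4 pieces separated at sqrt(2)/2, 1, sqrt(6)/2 each add one integral
piece [0, sqrt(2)/2): integrate t**4 against the kernel
∫ over [sqrt(2)/2, 1) of t**2*log(t**2)·t^(s-1) joins the sum
on [1, sqrt(6)/2) integrate f = log(t**2) against the kernel
[sqrt(6)/2, ∞) adds the kernel integral of exp(-t**2)

(sqrt(2)/2)**s*(2*2**(s/2)*s**2*(s + 4)*(s**2 + 4*s + 4)*uppergamma(s/2, 3/2) - 8*2**(s/2)*s**2*(s + 4) + 8*2**(s/2)*(s + 4)*(s**2 + 4*s + 4) + 3**(s/2)*s*(s + 4)*(-4*log(2) + 4*log(3))*(s**2 + 4*s + 4) - 8*3**(s/2)*(s + 4)*(s**2 + 4*s + 4) + s**3*(s + 4)*log(4) + 4*s**2*(s + 4)*log(2) + 4*s**2*(s + 4) + s**2*(s**2 + 4*s + 4))/(4*s**2*(s + 4)*(s**2 + 4*s + 4))
  Re(s) > -4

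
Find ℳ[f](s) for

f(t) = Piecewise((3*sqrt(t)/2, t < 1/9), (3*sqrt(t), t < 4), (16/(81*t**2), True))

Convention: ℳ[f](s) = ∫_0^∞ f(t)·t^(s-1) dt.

(-36**s*(2*s + 1) + 972*6**(2*s)*(s - 2) - 81*s + 162)/(81*3**(2*s)*(s - 2)*(2*s + 1))
  -1/2 < Re(s) < 2

the common scale on t comes off first: sqrt(6)*sqrt(t)/2 on [0, 1/6); sqrt(6)*sqrt(t) on [1/6, 6); 4/(9*t**2) on [6, ∞)
the common scale on t comes off first: sqrt(t) on [0, 1/4); 2*sqrt(t) on [1/4, 9); t**(-2) on [9, ∞)
reversing the power substitution: t on [0, 1/2); 2*t on [1/2, 3); t**(-4) on [3, ∞)
integrate the 3 segments split at 1/9, 4, then add the results
between 0 and 1/9 the integrand is 3*sqrt(t)/2·t^(s-1)
on [1/9, 4) integrate f = 3*sqrt(t) against the kernel
the [4, ∞) slice contributes ∫ 16/(81*t**2)·t^(s-1) dt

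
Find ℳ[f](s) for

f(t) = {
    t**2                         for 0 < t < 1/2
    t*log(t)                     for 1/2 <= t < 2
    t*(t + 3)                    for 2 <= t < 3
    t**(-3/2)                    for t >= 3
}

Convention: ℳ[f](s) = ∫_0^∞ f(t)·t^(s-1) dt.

strip the shared t-power: t on [0, 1/2); log(t) on [1/2, 2); t + 3 on [2, 3); …
breakpoints 1/2, 2, 3: one integral from each of the 4 segments
segment [0, 1/2) carries t**2; integrate it
between 1/2 and 2 the integrand is t*log(t)·t^(s-1)
[2, 3) adds the kernel integral of t*(t + 3)
between 3 and ∞ the integrand is t**(-3/2)·t^(s-1)

(360*2**(2*s)*(3 - 2*s)*(s + 1)**2 + 72*2**(2*s)*(s + 1)*(s + 2)*(2*s - 3)*log(2) - 216*2**(2*s)*(s + 1)*(2*s - 3) - 72*2**(2*s)*(s + 2)*(2*s - 3) - 8*sqrt(3)*6**s*(s + 1)**2*(s + 2) + 648*6**s*(s + 1)**2*(2*s - 3) + 324*6**s*(s + 1)*(2*s - 3) + 9*(s + 1)**2*(2*s - 3) + 18*(s + 1)*(s + 2)*(2*s - 3)*log(2) + 18*(s + 2)*(2*s - 3))/(36*2**s*(s + 1)**2*(s + 2)*(2*s - 3))
  -2 < Re(s) < 3/2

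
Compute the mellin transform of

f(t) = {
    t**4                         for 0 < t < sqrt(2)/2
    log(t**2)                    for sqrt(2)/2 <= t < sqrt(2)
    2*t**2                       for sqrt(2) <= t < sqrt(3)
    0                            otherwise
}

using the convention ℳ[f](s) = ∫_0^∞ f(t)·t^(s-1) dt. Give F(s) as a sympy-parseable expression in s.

(sqrt(2)/2)**s*(-16*2**s*s**2*(s + 4) + 4*2**s*s*(s + 2)*(s + 4)*log(2) - 8*2**s*(s + 2)*(s + 4) + 24*6**(s/2)*s**2*(s + 4) + s**2*(s + 2) + 4*s*(s + 2)*(s + 4)*log(2) + 8*(s + 2)*(s + 4))/(4*s**2*(s + 2)*(s + 4))
  Re(s) > -4

peel off the power substitution: t**2 on [0, 1/2); log(t) on [1/2, 2); 2*t on [2, 3)
split f at sqrt(2)/2, sqrt(2): ℳ[f](s) collects 3 kernel integrals
piece [0, sqrt(2)/2): integrate t**4 against the kernel
on [sqrt(2)/2, sqrt(2)) integrate f = log(t**2) against the kernel
[sqrt(2), sqrt(3)) adds the kernel integral of 2*t**2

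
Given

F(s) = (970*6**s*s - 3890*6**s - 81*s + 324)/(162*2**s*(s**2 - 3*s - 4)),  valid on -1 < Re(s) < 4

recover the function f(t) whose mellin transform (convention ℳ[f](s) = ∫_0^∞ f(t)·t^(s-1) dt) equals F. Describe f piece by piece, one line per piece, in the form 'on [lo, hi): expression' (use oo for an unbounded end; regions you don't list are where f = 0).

breakpoints 1/2, 3: one integral from each of the 3 segments
∫ t·t^(s-1) over [0, 1/2)
segment [1/2, 3) carries 2*t; integrate it
∫ t**(-4)·t^(s-1) over [3, ∞)

on [0, 1/2): t
on [1/2, 3): 2*t
on [3, oo): t**(-4)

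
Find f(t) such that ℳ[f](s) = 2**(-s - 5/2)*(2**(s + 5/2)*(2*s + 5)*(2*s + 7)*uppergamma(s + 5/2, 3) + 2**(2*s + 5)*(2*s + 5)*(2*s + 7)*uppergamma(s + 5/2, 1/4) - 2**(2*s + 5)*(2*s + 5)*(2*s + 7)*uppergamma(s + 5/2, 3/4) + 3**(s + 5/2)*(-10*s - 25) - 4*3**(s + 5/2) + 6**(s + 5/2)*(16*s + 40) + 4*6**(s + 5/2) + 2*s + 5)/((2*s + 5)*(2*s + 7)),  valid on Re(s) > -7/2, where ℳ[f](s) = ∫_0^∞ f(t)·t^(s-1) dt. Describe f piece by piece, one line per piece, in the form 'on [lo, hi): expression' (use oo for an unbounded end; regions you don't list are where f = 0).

reversing the shared t-power: t**(3/2) on [0, 1/2); sqrt(t)*exp(-t/2) on [1/2, 3/2); sqrt(t)*(t + 1) on [3/2, 3); …
reversing the shared t-power: t on [0, 1/2); exp(-t/2) on [1/2, 3/2); t + 1 on [3/2, 3); …
along the cuts 1/2, 3/2, 3, ℳ[f](s) splits into 4 integrals
segment [0, 1/2) carries t**(7/2); integrate it
segment 1/2 to 3/2 holds t**(5/2)*exp(-t/2); add its integral
∫ over [3/2, 3) of t**(5/2)*(t + 1)·t^(s-1) joins the sum
[3, ∞) adds the kernel integral of t**(5/2)*exp(-t)

on [0, 1/2): t**(7/2)
on [1/2, 3/2): t**(5/2)*exp(-t/2)
on [3/2, 3): t**(5/2)*(t + 1)
on [3, oo): t**(5/2)*exp(-t)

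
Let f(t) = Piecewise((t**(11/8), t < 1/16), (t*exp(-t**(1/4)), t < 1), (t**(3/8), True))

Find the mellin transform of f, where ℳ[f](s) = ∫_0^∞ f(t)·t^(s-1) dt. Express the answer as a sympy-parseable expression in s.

(32*2**(4*s)*(8*s + 3)*(8*s + 11)*uppergamma(4*s + 4, 1/2) - 32*2**(4*s)*(8*s + 3)*(8*s + 11)*uppergamma(4*s + 4, 1) - 64*2**(4*s)*(8*s + 11) + sqrt(2)*(8*s + 3))/(8*2**(4*s)*(8*s + 3)*(8*s + 11))
  -11/8 < Re(s) < -3/8

reversing the shared t-power: t**(3/8) on [0, 1/16); exp(-t**(1/4)) on [1/16, 1); t**(-5/8) on [1, ∞)
strip the power substitution: t**(3/4) on [0, 1/4); exp(-sqrt(t)) on [1/4, 1); t**(-5/4) on [1, ∞)
the power substitution comes off first: t**(3/2) on [0, 1/2); exp(-t) on [1/2, 1); t**(-5/2) on [1, ∞)
along the cuts 1/16, 1, ℳ[f](s) splits into 3 integrals
on [0, 1/16): add ∫ t**(11/8)·t^(s-1) dt
over [1/16, 1), the kernel integral of t*exp(-t**(1/4)) enters the sum
between 1 and ∞ the integrand is t**(3/8)·t^(s-1)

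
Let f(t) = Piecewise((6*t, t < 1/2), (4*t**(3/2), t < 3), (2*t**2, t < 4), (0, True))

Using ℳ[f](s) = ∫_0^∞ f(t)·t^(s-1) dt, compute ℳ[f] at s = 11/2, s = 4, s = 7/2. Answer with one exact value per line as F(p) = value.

breakpoints 1/2, 3: one integral from each of the 3 segments
between 0 and 1/2 the integrand is 6*t·t^(s-1)
over [1/2, 3), the kernel integral of 4*t**(3/2) enters the sum
between 3 and 4 the integrand is 2*t**2·t^(s-1)

F(11/2) = -2916*sqrt(3)/5 + 3*sqrt(2)/416 + 33559153/3360
F(4) = -sqrt(2)/88 + 1944*sqrt(3)/11 + 269369/240
F(7/2) = -972*sqrt(3)/11 + sqrt(2)/24 + 82641/88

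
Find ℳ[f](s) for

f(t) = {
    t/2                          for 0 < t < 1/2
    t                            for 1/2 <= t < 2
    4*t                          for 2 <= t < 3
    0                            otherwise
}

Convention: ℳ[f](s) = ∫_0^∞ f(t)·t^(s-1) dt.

the 3 pieces separated at 1/2, 2 each add one integral
[0, 1/2) adds the kernel integral of t/2
[1/2, 2) adds the kernel integral of t
segment 2 to 3 holds 4*t; add its integral

(-24*2**s + 48*3**s - 1/2**s)/(4*(s + 1))
  Re(s) > -1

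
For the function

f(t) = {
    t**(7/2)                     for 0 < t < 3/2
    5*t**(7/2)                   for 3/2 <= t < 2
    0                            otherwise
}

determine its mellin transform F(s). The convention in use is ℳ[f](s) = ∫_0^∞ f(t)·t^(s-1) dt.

2*(5*2**(s + 7/2) - 4*(3/2)**(s + 7/2))/(2*s + 7)
  Re(s) > -7/2

f breaks at 3/2 into 2 integrals to sum
∫ over [0, 3/2) of t**(7/2)·t^(s-1) joins the sum
piece [3/2, 2): integrate 5*t**(7/2) against the kernel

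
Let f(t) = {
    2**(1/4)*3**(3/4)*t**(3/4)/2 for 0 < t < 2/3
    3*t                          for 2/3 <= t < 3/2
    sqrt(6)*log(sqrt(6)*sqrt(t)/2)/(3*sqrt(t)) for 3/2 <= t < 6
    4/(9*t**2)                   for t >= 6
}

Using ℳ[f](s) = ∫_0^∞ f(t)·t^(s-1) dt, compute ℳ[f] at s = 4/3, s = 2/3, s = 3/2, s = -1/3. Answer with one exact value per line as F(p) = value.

F(4/3) = -299*6**(1/3)/225 - 3*12**(1/3)*log(3)/5 - 44*18**(1/3)/525 + 3*12**(1/3)*log(2)/5 + 2529*12**(1/3)/1400 + 12*6**(1/3)*log(3)/5
F(2/3) = -647*6**(2/3)/108 - 14*12**(1/3)/85 + log(2**(2*18**(1/3))*3**(-2*18**(1/3) + 2*6**(2/3))) + 147*18**(1/3)/20
F(3/2) = sqrt(6)*(405*log(2) + 542 + 1215*log(3))/810
F(-1/3) = -3*12**(1/3)/10 - 4*18**(1/3)*log(2)/15 - 6**(2/3)*log(3)/15 - 1109*6**(2/3)/28350 + 4*18**(1/3)*log(3)/15 + 241*18**(1/3)/100

undo the common scale on t: t**(3/4) on [0, 1); 2*t on [1, 9/4); log(sqrt(t))/sqrt(t) on [9/4, 9); …
undo the power substitution: t**(3/2) on [0, 1); 2*t**2 on [1, 3/2); log(t)/t on [3/2, 3); …
decompose at 2/3, 3/2, 6; ℳ[f](s) sums the 4 pieces' integrals
the [0, 2/3) slice contributes ∫ 2**(1/4)*3**(3/4)*t**(3/4)/2·t^(s-1) dt
∫ over [2/3, 3/2) of 3*t·t^(s-1) joins the sum
between 3/2 and 6 the integrand is sqrt(6)*log(sqrt(6)*sqrt(t)/2)/(3*sqrt(t))·t^(s-1)
∫ over [6, ∞) of 4/(9*t**2)·t^(s-1) joins the sum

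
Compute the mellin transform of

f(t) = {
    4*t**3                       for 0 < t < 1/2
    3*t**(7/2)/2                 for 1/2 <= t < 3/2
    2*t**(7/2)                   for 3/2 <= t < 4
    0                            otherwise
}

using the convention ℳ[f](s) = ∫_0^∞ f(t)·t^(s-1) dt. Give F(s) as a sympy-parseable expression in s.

f breaks at 1/2, 3/2 into 3 integrals to sum
over [0, 1/2), the kernel integral of 4*t**3 enters the sum
on [1/2, 3/2) integrate f = 3*t**(7/2)/2 against the kernel
over [3/2, 4), the kernel integral of 2*t**(7/2) enters the sum

(8192*2**(2*s)*(s + 3) - 3*2**(1/2 - s)*(s + 3) - 54*(3/2)**(s + 1/2)*(s + 3) + 8*(2*s + 7)/2**s)/(16*(s + 3)*(2*s + 7))
  Re(s) > -3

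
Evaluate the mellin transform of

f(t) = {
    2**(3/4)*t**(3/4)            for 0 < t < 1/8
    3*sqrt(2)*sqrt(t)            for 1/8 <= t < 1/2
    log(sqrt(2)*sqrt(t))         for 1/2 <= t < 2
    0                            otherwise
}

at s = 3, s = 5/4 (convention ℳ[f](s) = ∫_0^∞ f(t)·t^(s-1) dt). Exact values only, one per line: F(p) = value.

F(3) = -1187/3584 + sqrt(2)/7680 + 8*log(2)/3
F(5/4) = 2**(1/4)*(-15536 + 11567*sqrt(2) + 35840*log(2))/22400

invert the common scale on t to get 2*sqrt(2)*t**(3/4) on [0, 1/16); 6*sqrt(t) on [1/16, 1/4); log(2*sqrt(t)) on [1/4, 1)
strip the power substitution: 2*sqrt(2)*t**(3/2) on [0, 1/4); 6*t on [1/4, 1/2); log(2*t) on [1/2, 1)
the common scale on t comes off first: t**(3/2) on [0, 1/2); 3*t on [1/2, 1); log(t) on [1, 2)
decompose at 1/8, 1/2; ℳ[f](s) sums the 3 pieces' integrals
between 0 and 1/8 the integrand is 2**(3/4)*t**(3/4)·t^(s-1)
the [1/8, 1/2) slice contributes ∫ 3*sqrt(2)*sqrt(t)·t^(s-1) dt
the [1/2, 2) slice contributes ∫ log(sqrt(2)*sqrt(t))·t^(s-1) dt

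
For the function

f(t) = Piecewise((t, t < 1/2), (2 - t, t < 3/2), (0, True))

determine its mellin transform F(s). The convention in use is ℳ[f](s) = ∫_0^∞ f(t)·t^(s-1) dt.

slice at 1/2, transform all 2 pieces, and sum them
segment 0 to 1/2 holds t; add its integral
the [1/2, 3/2) slice contributes ∫ (2 - t)·t^(s-1) dt

(3**s*s + 4*3**s - 2*s - 4)/(2*2**s*s*(s + 1))
  Re(s) > -1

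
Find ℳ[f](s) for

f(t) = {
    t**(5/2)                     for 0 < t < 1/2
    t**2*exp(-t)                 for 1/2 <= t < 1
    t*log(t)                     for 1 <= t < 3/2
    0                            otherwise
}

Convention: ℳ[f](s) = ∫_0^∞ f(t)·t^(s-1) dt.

(4*2**s*(2*s + 5)*(2*s - (s + 2)**2 + 3)*uppergamma(s + 2, 1/2) - 4*2**s*(2*s + 5)*(2*s - (s + 2)**2 + 3)*uppergamma(s + 2, 1) - 4*2**s*(2*s + 5) + 3**s*(s + 2)*(2*s + 5)*(-6*log(3) + 6*log(2)) + 3**s*(2*s + 5)*(-6*log(2) + 6*log(3)) + 6*3**s*(2*s + 5) + sqrt(2)*(2*s - (s + 2)**2 + 3))/(4*2**s*(2*s + 5)*(2*s - (s + 2)**2 + 3))
  Re(s) > -5/2

back out the shared t-power: sqrt(t) on [0, 1/2); exp(-t) on [1/2, 1); log(t)/t on [1, 3/2)
treat the 3 regions marked off by 1/2, 1 separately and sum
piece [0, 1/2): integrate t**(5/2) against the kernel
segment [1/2, 1) carries t**2*exp(-t); integrate it
between 1 and 3/2 the integrand is t*log(t)·t^(s-1)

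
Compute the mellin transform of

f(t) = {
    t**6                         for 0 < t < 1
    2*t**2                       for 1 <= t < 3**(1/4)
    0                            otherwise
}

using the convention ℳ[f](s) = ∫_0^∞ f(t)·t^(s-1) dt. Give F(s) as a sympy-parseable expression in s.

remove the power substitution first: t**3 on [0, 1); 2*t on [1, sqrt(3))
invert the power substitution to get t**(3/2) on [0, 1); 2*sqrt(t) on [1, 3)
integrate the 2 segments split at 1, then add the results
piece [0, 1): integrate t**6 against the kernel
segment 1 to 3**(1/4) holds 2*t**2; add its integral

(2*3**(s/4 + 1/2)*(s + 6) - s - 10)/((s + 2)*(s + 6))
  Re(s) > -6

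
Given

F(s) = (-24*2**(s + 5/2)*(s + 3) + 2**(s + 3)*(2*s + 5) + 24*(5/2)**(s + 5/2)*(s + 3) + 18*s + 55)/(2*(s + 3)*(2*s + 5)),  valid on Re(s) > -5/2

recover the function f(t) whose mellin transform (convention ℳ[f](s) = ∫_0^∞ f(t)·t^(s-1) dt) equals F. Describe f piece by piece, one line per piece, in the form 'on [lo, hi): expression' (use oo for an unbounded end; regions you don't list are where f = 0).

on [0, 1): 5*t**(5/2)
on [1, 2): t**3/2
on [2, 5/2): 6*t**(5/2)

breakpoints 1, 2: one integral from each of the 3 segments
segment [0, 1) carries 5*t**(5/2); integrate it
for t in [1, 2): the term is ∫ t**3/2·t^(s-1)
the [2, 5/2) slice contributes ∫ 6*t**(5/2)·t^(s-1) dt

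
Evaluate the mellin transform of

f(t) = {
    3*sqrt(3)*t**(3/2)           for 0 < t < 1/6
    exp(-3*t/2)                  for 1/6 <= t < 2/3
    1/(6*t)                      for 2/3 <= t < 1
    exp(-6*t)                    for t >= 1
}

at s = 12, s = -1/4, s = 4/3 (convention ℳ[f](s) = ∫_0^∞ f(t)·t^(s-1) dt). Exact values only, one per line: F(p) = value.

F(12) = -444436938752*exp(-1)/531441 + sqrt(2)/117546246144 + 175099/11691702 + 760997*exp(-6)/104976 + 214975636319885*exp(-1/4)/544195584
F(-1/4) = -2**(3/4)*3**(1/4)*uppergamma(-1/4, 1)/2 - 2/15 + 6**(1/4)*uppergamma(-1/4, 6) + 3*2**(3/4)*3**(1/4)/10 + 2**(3/4)*3**(1/4)*uppergamma(-1/4, 1/4)/2
F(4/3) = -18**(1/3)/6 - 2*18**(1/3)*uppergamma(4/3, 1)/9 + 6**(2/3)*uppergamma(4/3, 6)/36 + 2**(1/6)*3**(2/3)/204 + 2*18**(1/3)*uppergamma(4/3, 1/4)/9 + 1/2

strip the common scale on t: 2*sqrt(2)*t**(3/2) on [0, 1/4); exp(-t) on [1/4, 1); 1/(4*t) on [1, 3/2); …
peel off the common scale on t: t**(3/2) on [0, 1/2); exp(-t/2) on [1/2, 2); 1/(2*t) on [2, 3); …
integrate the 4 segments split at 1/6, 2/3, 1, then add the results
segment [0, 1/6) carries 3*sqrt(3)*t**(3/2); integrate it
∫ over [1/6, 2/3) of exp(-3*t/2)·t^(s-1) joins the sum
[2/3, 1) adds the kernel integral of 1/(6*t)
between 1 and ∞ the integrand is exp(-6*t)·t^(s-1)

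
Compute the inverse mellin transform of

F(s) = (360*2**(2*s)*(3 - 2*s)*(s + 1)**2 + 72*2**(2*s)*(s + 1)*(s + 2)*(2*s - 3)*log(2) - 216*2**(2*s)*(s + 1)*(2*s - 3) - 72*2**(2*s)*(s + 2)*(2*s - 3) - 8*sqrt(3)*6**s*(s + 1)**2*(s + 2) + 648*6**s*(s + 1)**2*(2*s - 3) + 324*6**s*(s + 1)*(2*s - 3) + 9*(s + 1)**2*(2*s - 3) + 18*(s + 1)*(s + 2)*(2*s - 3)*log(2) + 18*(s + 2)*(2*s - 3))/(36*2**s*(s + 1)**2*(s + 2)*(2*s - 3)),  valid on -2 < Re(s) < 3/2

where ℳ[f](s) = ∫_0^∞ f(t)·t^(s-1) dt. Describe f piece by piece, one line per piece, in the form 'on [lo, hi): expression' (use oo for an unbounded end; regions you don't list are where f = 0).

on [0, 1/2): t**2
on [1/2, 2): t*log(t)
on [2, 3): t*(t + 3)
on [3, oo): t**(-3/2)

back out the shared t-power: t on [0, 1/2); log(t) on [1/2, 2); t + 3 on [2, 3); …
along the cuts 1/2, 2, 3, ℳ[f](s) splits into 4 integrals
for t in [0, 1/2): the term is ∫ t**2·t^(s-1)
between 1/2 and 2 the integrand is t*log(t)·t^(s-1)
on [2, 3): add ∫ t*(t + 3)·t^(s-1) dt
between 3 and ∞ the integrand is t**(-3/2)·t^(s-1)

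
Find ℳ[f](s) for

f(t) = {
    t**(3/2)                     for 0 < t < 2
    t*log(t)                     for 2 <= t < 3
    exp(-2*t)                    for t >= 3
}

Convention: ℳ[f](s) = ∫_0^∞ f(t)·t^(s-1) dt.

integrate the 3 segments split at 2, 3, then add the results
∫ t**(3/2)·t^(s-1) over [0, 2)
∫ over [2, 3) of t*log(t)·t^(s-1) joins the sum
the [3, ∞) slice contributes ∫ exp(-2*t)·t^(s-1) dt

(-12**s*s*(2*s + 3)*log(4) - 12**s*(2*s + 3)*log(4) + 12**s*(4*s + 6) + 12**s*sqrt(2)*(4*s**2 + 8*s + 4) + 3*18**s*s*(2*s + 3)*log(3) + 18**s*(-6*s - 9) + 3*18**s*(2*s + 3)*log(3) + 3**s*(2*s + 3)*(s**2 + 2*s + 1)*uppergamma(s, 6))/(6**s*(2*s + 3)*(s**2 + 2*s + 1))
  Re(s) > -3/2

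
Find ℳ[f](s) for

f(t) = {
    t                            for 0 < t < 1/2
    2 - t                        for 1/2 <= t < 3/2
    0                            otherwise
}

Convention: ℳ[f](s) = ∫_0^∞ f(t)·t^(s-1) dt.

integrate the 2 segments split at 1/2, then add the results
the [0, 1/2) slice contributes ∫ t·t^(s-1) dt
for t in [1/2, 3/2): the term is ∫ (2 - t)·t^(s-1)

(3**s*s + 4*3**s - 2*s - 4)/(2*2**s*s*(s + 1))
  Re(s) > -1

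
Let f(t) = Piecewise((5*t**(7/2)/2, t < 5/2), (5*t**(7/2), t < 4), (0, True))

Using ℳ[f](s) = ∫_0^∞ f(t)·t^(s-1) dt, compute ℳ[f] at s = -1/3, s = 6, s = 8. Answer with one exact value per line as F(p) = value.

F(-1/3) = -1875*2**(5/6)*5**(1/6)/304 + 1920*2**(1/3)/19
F(6) = 5242880/19 - 9765625*sqrt(10)/19456
F(8) = 83886080/23 - 244140625*sqrt(10)/94208

linearity at 5/2 turns ℳ[f](s) into 2 summed integrals
[0, 5/2) adds the kernel integral of 5*t**(7/2)/2
∫ 5*t**(7/2)·t^(s-1) over [5/2, 4)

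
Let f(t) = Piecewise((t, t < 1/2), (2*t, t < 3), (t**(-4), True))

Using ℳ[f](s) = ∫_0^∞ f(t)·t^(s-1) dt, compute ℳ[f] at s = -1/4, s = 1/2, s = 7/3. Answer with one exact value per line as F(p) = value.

breakpoints 1/2, 3: one integral from each of the 3 segments
for t in [0, 1/2): the term is ∫ t·t^(s-1)
∫ over [1/2, 3) of 2*t·t^(s-1) joins the sum
on [3, ∞) integrate f = t**(-4) against the kernel

F(-1/4) = -2*2**(1/4)/3 + 11020*3**(3/4)/4131
F(1/2) = sqrt(2)*(-189 + 2270*sqrt(6))/1134
F(7/3) = 2**(2/3)*(-9 + 3904*6**(1/3))/480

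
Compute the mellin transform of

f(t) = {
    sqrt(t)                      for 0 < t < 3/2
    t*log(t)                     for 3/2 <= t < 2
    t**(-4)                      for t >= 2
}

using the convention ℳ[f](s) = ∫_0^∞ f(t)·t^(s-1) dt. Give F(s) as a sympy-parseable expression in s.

(-32*2**(2*s)*(s - 4)*(2*s + 1) + 3**s*s*(s - 4)*(2*s + 1)*(-24*log(3) + 24*log(2)) + 3**s*(s - 4)*(2*s + 1)*(-24*log(3) + 24*log(2)) + 24*3**s*(s - 4)*(2*s + 1) + 16*3**s*sqrt(6)*(s - 4)*(s**2 + 2*s + 1) + 32*4**s*s*(s - 4)*(2*s + 1)*log(2) + 32*4**s*(s - 4)*(2*s + 1)*log(2) - 4**s*(2*s + 1)*(s**2 + 2*s + 1))/(16*2**s*(s - 4)*(2*s + 1)*(s**2 + 2*s + 1))
  -1/2 < Re(s) < 4

linearity at 3/2, 2 turns ℳ[f](s) into 3 summed integrals
on [0, 3/2) integrate f = sqrt(t) against the kernel
over [3/2, 2), the kernel integral of t*log(t) enters the sum
[2, ∞) adds the kernel integral of t**(-4)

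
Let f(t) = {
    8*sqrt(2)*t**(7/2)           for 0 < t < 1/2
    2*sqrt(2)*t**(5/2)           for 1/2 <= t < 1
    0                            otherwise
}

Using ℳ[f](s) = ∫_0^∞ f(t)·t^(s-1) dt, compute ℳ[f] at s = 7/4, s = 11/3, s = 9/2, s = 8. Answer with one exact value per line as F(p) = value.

invert the common scale on t to get t**(7/2) on [0, 1); t**(5/2)/2 on [1, 2)
back out the shared t-power: t**(3/2) on [0, 1); sqrt(t)/2 on [1, 2)
invert the shared t-power to get t on [0, 1); 1/2 on [1, 2)
summing 2 kernel integrals split by 1/2 yields ℳ[f](s)
piece [0, 1/2): integrate 8*sqrt(2)*t**(7/2) against the kernel
for t in [1/2, 1): the term is ∫ 2*sqrt(2)*t**(5/2)·t^(s-1)

F(7/4) = 2**(1/4)*(13 + 336*2**(1/4))/714
F(11/3) = 93*2**(1/3)/25456 + 12*sqrt(2)/37
F(9/2) = 515*sqrt(2)/1792
F(8) = 19/123648 + 4*sqrt(2)/21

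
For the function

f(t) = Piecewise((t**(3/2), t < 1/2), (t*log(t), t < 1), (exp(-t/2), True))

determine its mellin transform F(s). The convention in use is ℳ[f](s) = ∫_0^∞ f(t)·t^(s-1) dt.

(2*2**(2*s)*(2*s + 3)*(s**2 + 2*s + 1)*uppergamma(s, 1/2) - 2*2**s*(2*s + 3) + s*(2*s + 3)*log(2) + 2*s + (2*s + 3)*log(2) + sqrt(2)*(s**2 + 2*s + 1) + 3)/(2*2**s*(2*s + 3)*(s**2 + 2*s + 1))
  Re(s) > -3/2

slice at 1/2, 1, transform all 3 pieces, and sum them
[0, 1/2) adds the kernel integral of t**(3/2)
∫ over [1/2, 1) of t*log(t)·t^(s-1) joins the sum
∫ exp(-t/2)·t^(s-1) over [1, ∞)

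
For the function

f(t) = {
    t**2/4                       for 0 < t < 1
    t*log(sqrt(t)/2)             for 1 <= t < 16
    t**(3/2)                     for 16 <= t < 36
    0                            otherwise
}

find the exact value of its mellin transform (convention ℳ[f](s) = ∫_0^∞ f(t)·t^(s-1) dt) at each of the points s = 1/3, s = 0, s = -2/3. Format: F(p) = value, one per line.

F(1/3) = -867*2**(1/3)/11 + 87/224 + log(2**(3/4 + 24*2**(1/3))) + 1296*6**(2/3)/11
F(0) = 17*log(2) + 2255/24
F(-2/3) = -93*2**(1/3)/5 + 75/16 + log(2**(3 + 6*2**(1/3))) + 36*6**(2/3)/5

invert the power substitution to get t**4/4 on [0, 1); t**2*log(t/2) on [1, 4); t**3 on [4, 6)
peel off the shared t-power: t**2/4 on [0, 1); log(t/2) on [1, 4); t on [4, 6)
peel off the common scale on t: t**2 on [0, 1/2); log(t) on [1/2, 2); 2*t on [2, 3)
decompose at 1, 16; ℳ[f](s) sums the 3 pieces' integrals
segment [0, 1) carries t**2/4; integrate it
segment [1, 16) carries t*log(sqrt(t)/2); integrate it
between 16 and 36 the integrand is t**(3/2)·t^(s-1)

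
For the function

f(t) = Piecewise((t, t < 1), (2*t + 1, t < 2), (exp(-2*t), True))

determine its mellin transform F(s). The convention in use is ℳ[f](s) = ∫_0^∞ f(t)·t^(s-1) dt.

(2**s*s*(s + 1)*uppergamma(s, 4) - 2*4**s*s - 4**s + 5*8**s*s + 8**s)/(4**s*s*(s + 1))
  Re(s) > -1

cuts at 1, 2: linearity sums the 3 kernel integrals
over [0, 1), the kernel integral of t enters the sum
over [1, 2), the kernel integral of (2*t + 1) enters the sum
the [2, ∞) slice contributes ∫ exp(-2*t)·t^(s-1) dt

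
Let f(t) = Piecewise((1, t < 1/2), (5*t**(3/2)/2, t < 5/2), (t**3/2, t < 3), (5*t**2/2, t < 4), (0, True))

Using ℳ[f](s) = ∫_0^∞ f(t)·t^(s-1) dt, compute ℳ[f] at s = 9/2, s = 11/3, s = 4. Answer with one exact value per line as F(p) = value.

breakpoints 1/2, 5/2, 3: one integral from each of the 4 segments
the [0, 1/2) slice contributes ∫ 1·t^(s-1) dt
on [1/2, 5/2) integrate f = 5*t**(3/2)/2 against the kernel
[5/2, 3) adds the kernel integral of t**3/2
the [3, 4) slice contributes ∫ 5*t**2/2·t^(s-1) dt

F(9/2) = -8748*sqrt(3)/65 - 15625*sqrt(10)/768 + sqrt(2)/144 + 1353035/416
F(11/3) = 3*2**(1/3)*(-259858368*6**(2/3) - 90578125*5**(2/3) - 74800*sqrt(2) + 233750000*sqrt(2)*5**(1/6) + 8939279040)/29680640
F(4) = -5*sqrt(2)/704 + 15625*sqrt(10)/704 + 8147597/5376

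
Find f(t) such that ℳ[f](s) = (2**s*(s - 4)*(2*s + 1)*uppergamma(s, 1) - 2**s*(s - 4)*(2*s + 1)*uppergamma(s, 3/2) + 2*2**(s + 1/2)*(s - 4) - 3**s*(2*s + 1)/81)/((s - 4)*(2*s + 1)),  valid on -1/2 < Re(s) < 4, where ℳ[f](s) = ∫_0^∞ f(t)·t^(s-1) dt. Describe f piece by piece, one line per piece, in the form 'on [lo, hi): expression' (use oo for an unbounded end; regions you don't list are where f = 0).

on [0, 2): sqrt(t)
on [2, 3): exp(-t/2)
on [3, oo): t**(-4)

integrate the 3 segments split at 2, 3, then add the results
piece [0, 2): integrate sqrt(t) against the kernel
over [2, 3), the kernel integral of exp(-t/2) enters the sum
on [3, ∞) integrate f = t**(-4) against the kernel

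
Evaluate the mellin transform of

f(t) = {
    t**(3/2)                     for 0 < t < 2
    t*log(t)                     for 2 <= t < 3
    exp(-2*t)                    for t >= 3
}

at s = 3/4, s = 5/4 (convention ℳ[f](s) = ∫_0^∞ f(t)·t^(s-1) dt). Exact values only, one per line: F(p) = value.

F(3/4) = -48*3**(3/4)/49 - 8*2**(3/4)*log(2)/7 + 2**(1/4)*uppergamma(3/4, 6)/2 + 32*2**(3/4)/49 + 16*2**(1/4)/9 + 12*3**(3/4)*log(3)/7
F(5/4) = -16*3**(1/4)/9 + 2**(3/4)*uppergamma(5/4, 6)/4 + 64*2**(1/4)/81 + 16*2**(3/4)/11 + log(3**(4*3**(1/4))/2**(16*2**(1/4)/9))

split f at 2, 3: ℳ[f](s) collects 3 kernel integrals
over [0, 2), the kernel integral of t**(3/2) enters the sum
[2, 3) adds the kernel integral of t*log(t)
[3, ∞) adds the kernel integral of exp(-2*t)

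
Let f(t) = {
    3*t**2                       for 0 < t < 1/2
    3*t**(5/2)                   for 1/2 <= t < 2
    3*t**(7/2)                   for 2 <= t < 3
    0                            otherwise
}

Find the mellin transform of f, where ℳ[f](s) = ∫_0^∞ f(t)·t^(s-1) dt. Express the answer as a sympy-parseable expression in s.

decompose at 1/2, 2; ℳ[f](s) sums the 3 pieces' integrals
segment [0, 1/2) carries 3*t**2; integrate it
for t in [1/2, 2): the term is ∫ 3*t**(5/2)·t^(s-1)
on [2, 3) integrate f = 3*t**(7/2) against the kernel

3*(-2**(1/2 - s)*(s + 2)*(2*s + 7) + 2**(s + 11/2)*(s + 2)*(2*s + 7) - 2**(s + 13/2)*(s + 2)*(2*s + 5) + 8*3**(s + 7/2)*(s + 2)*(2*s + 5) + (2*s + 5)*(2*s + 7)/2**s)/(4*(s + 2)*(2*s + 5)*(2*s + 7))
  Re(s) > -2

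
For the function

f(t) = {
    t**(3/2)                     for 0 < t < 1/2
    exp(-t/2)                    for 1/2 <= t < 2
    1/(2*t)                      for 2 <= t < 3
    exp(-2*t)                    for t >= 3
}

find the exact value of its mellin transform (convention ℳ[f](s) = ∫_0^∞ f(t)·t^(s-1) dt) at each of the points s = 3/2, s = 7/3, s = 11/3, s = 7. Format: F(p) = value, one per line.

F(3/2) = -sqrt(2) - 2*sqrt(2)*exp(-1) - sqrt(2)*sqrt(pi)*erfc(1) + sqrt(2)*sqrt(pi)*erfc(sqrt(6))/8 + sqrt(3)*exp(-6)/2 + 1/24 + sqrt(2)*exp(-1/4) + sqrt(2)*sqrt(pi)*erfc(1/2) + sqrt(3)
F(7/3) = -4*2**(1/3)*uppergamma(7/3, 1) - 3*2**(1/3)/4 + 2**(2/3)*uppergamma(7/3, 6)/8 + 3*2**(1/6)/184 + 9*3**(1/3)/8 + 4*2**(1/3)*uppergamma(7/3, 1/4)
F(11/3) = -8*2**(2/3)*uppergamma(11/3, 1) - 3*2**(2/3)/4 + 3*2**(5/6)/992 + 2**(1/3)*uppergamma(11/3, 6)/16 + 27*3**(2/3)/16 + 8*2**(2/3)*uppergamma(11/3, 1/4)
F(7) = -250496*exp(-1) + sqrt(2)/4352 + 11007*exp(-6)/8 + 665/12 + 3786745*exp(-1/4)/32

split f at 1/2, 2, 3: ℳ[f](s) collects 4 kernel integrals
segment 0 to 1/2 holds t**(3/2); add its integral
for t in [1/2, 2): the term is ∫ exp(-t/2)·t^(s-1)
the [2, 3) slice contributes ∫ 1/(2*t)·t^(s-1) dt
the [3, ∞) slice contributes ∫ exp(-2*t)·t^(s-1) dt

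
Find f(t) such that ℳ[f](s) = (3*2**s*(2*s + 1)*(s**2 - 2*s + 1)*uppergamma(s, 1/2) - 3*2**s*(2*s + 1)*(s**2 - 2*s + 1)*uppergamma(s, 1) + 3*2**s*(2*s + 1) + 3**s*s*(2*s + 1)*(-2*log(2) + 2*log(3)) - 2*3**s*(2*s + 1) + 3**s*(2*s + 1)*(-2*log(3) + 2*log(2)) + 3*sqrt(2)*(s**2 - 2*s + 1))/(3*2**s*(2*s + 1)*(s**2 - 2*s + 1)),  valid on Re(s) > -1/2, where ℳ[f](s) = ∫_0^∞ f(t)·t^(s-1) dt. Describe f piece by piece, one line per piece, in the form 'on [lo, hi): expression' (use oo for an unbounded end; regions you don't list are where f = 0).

on [0, 1/2): sqrt(t)
on [1/2, 1): exp(-t)
on [1, 3/2): log(t)/t

treat the 3 regions marked off by 1/2, 1 separately and sum
the [0, 1/2) slice contributes ∫ sqrt(t)·t^(s-1) dt
for t in [1/2, 1): the term is ∫ exp(-t)·t^(s-1)
∫ over [1, 3/2) of log(t)/t·t^(s-1) joins the sum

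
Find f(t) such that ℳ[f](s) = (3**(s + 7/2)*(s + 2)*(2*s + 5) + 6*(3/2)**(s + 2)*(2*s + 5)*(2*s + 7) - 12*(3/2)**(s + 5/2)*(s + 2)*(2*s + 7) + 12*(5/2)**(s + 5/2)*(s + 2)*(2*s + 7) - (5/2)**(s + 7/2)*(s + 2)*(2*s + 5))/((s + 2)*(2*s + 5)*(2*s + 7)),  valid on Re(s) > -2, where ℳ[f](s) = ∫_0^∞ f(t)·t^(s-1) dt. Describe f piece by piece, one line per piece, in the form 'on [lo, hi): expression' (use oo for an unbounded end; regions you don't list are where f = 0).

on [0, 3/2): 6*t**2
on [3/2, 5/2): 6*t**(5/2)
on [5/2, 3): t**(7/2)/2

split f at 3/2, 5/2: ℳ[f](s) collects 3 kernel integrals
segment [0, 3/2) carries 6*t**2; integrate it
on [3/2, 5/2) integrate f = 6*t**(5/2) against the kernel
on [5/2, 3) integrate f = t**(7/2)/2 against the kernel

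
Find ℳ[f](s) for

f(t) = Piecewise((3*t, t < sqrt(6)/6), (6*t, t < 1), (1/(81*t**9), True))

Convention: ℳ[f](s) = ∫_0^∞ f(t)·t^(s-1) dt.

reversing the shared t-power: 3*t**2 on [0, sqrt(6)/6); 6*t**2 on [sqrt(6)/6, 1); 1/(81*t**8) on [1, ∞)
strip the power substitution: 3*t on [0, 1/6); 6*t on [1/6, 1); 1/(81*t**4) on [1, ∞)
invert the common scale on t to get t on [0, 1/2); 2*t on [1/2, 3); t**(-4) on [3, ∞)
breakpoints sqrt(6)/6, 1: one integral from each of the 3 segments
∫ over [0, sqrt(6)/6) of 3*t·t^(s-1) joins the sum
segment [sqrt(6)/6, 1) carries 6*t; integrate it
∫ over [1, ∞) of 1/(81*t**9)·t^(s-1) joins the sum

(-81*6**(1/2 - s/2)*s + 729*6**(1/2 - s/2) + 970*s - 8750)/(162*(s**2 - 8*s - 9))
  -1 < Re(s) < 9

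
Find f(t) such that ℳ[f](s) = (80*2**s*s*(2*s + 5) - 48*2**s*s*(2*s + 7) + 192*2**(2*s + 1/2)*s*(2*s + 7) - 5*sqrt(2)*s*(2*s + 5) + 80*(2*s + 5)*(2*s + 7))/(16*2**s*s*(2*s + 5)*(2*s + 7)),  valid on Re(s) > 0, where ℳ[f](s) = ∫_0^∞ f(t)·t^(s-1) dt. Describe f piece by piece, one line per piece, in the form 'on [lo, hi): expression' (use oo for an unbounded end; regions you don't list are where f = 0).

on [0, 1/2): 5
on [1/2, 1): 5*t**(7/2)/2
on [1, 2): 3*t**(5/2)/2

decompose at 1/2, 1; ℳ[f](s) sums the 3 pieces' integrals
over [0, 1/2), the kernel integral of 5 enters the sum
on [1/2, 1): add ∫ 5*t**(7/2)/2·t^(s-1) dt
on [1, 2): add ∫ 3*t**(5/2)/2·t^(s-1) dt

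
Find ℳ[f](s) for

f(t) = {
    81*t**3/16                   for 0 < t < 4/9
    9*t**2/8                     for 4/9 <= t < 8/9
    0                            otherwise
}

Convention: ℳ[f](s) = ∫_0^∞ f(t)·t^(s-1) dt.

peel off the common scale on t: 3*t**3/2 on [0, 2/3); t**2/2 on [2/3, 4/3)
invert the shared t-power to get 3*t/2 on [0, 2/3); 1/2 on [2/3, 4/3)
invert the common scale on t to get t on [0, 1); 1/2 on [1, 2)
cuts at 4/9: linearity sums the 2 kernel integrals
on [0, 4/9) integrate f = 81*t**3/16 against the kernel
between 4/9 and 8/9 the integrand is 9*t**2/8·t^(s-1)

2*2**(2*s)*(4*2**s*(s + 3) + s + 1)/(9*3**(2*s)*(s + 2)*(s + 3))
  Re(s) > -3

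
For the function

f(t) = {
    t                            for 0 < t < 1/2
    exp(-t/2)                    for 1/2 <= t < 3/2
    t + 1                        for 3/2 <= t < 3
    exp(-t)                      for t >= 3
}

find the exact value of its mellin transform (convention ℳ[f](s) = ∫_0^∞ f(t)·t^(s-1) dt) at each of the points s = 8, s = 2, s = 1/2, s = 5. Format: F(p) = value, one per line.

F(8) = -174811815*exp(-3/4)/64 + 55289551/18432 + 100026*exp(-3) + 106028861*exp(-1/4)/64
F(2) = -7*exp(-3/4) + 4*exp(-3) + 5*exp(-1/4) + 271/24
F(1/2) = sqrt(2)*(-3*sqrt(3)/2 - sqrt(pi)*erfc(sqrt(3)/2) + sqrt(2)*sqrt(pi)*erfc(sqrt(3))/2 + 1/6 + sqrt(pi)*erfc(1/2) + 2*sqrt(6))
F(5) = -12993*exp(-3/4)/8 + 393*exp(-3) + 80009/480 + 7889*exp(-1/4)/8

cuts at 1/2, 3/2, 3: linearity sums the 4 kernel integrals
on [0, 1/2): add ∫ t·t^(s-1) dt
[1/2, 3/2) adds the kernel integral of exp(-t/2)
over [3/2, 3), the kernel integral of (t + 1) enters the sum
the [3, ∞) slice contributes ∫ exp(-t)·t^(s-1) dt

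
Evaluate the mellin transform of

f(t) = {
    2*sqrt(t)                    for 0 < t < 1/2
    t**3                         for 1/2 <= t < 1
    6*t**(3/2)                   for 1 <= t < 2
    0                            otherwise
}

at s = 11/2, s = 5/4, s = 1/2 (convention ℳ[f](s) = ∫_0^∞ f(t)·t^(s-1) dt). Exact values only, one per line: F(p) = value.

breakpoints 1/2, 1: one integral from each of the 3 segments
over [0, 1/2), the kernel integral of 2*sqrt(t) enters the sum
piece [1/2, 1): integrate t**3 against the kernel
over [1, 2), the kernel integral of 6*t**(3/2) enters the sum

F(11/2) = 2489975/22848 - sqrt(2)/4352
F(5/4) = -364/187 + 2*2**(1/4)/7 + 13045*2**(3/4)/1496
F(1/2) = 72/7 - sqrt(2)/56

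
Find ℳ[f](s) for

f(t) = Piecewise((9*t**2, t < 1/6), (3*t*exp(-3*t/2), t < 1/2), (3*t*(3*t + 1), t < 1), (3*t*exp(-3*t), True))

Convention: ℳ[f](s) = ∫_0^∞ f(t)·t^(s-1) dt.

(8*2**(2*s)*(s + 1)*(s + 2)*uppergamma(s + 1, 1/4) - 8*2**(2*s)*(s + 1)*(s + 2)*uppergamma(s + 1, 3/4) + 4*2**s*(s + 1)*(s + 2)*uppergamma(s + 1, 3) - 15*3**s*(s + 1) - 6*3**s + 48*6**s*(s + 1) + 12*6**s + s + 1)/(4*6**s*(s + 1)*(s + 2))
  Re(s) > -2

peel off the common scale on t: t**2 on [0, 1/2); t*exp(-t/2) on [1/2, 3/2); t*(t + 1) on [3/2, 3); …
back out the shared t-power: t on [0, 1/2); exp(-t/2) on [1/2, 3/2); t + 1 on [3/2, 3); …
integrate the 4 segments split at 1/6, 1/2, 1, then add the results
between 0 and 1/6 the integrand is 9*t**2·t^(s-1)
∫ over [1/6, 1/2) of 3*t*exp(-3*t/2)·t^(s-1) joins the sum
for t in [1/2, 1): the term is ∫ 3*t*(3*t + 1)·t^(s-1)
on [1, ∞) integrate f = 3*t*exp(-3*t) against the kernel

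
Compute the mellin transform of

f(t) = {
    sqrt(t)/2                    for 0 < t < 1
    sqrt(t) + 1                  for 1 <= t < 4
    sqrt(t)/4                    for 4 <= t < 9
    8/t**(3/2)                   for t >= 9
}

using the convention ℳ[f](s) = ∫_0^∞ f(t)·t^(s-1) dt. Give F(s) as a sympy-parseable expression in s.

reversing the power substitution: t/2 on [0, 1); t + 1 on [1, 2); t/4 on [2, 3); …
undo the common scale on t: t on [0, 1/2); 2*t + 1 on [1/2, 1); t/2 on [1, 3/2); …
along the cuts 1, 4, 9, ℳ[f](s) splits into 4 integrals
piece [0, 1): integrate sqrt(t)/2 against the kernel
over [1, 4), the kernel integral of (sqrt(t) + 1) enters the sum
segment [4, 9) carries sqrt(t)/4; integrate it
segment 9 to ∞ holds 8/t**(3/2); add its integral

(270*2**(2*s)*s*(2*s - 3) + 54*2**(2*s)*(2*s - 3) + 81*3**(2*s)*s*(2*s - 3) - 32*9**s*s*(2*s + 1) - 162*s*(2*s - 3) - 108*s + 162)/(54*s*(2*s - 3)*(2*s + 1))
  -1/2 < Re(s) < 3/2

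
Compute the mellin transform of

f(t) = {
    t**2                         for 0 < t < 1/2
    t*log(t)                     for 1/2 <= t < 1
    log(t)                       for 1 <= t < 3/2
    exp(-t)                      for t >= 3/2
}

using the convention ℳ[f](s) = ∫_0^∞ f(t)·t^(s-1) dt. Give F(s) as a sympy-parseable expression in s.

f breaks at 1/2, 1, 3/2 into 4 integrals to sum
on [0, 1/2) integrate f = t**2 against the kernel
piece [1/2, 1): integrate t*log(t) against the kernel
[1, 3/2) adds the kernel integral of log(t)
∫ exp(-t)·t^(s-1) over [3/2, ∞)

(4*2**s*s**2*(s + 2)*(s**2 + 2*s + 1)*uppergamma(s, 3/2) - 4*2**s*s**2*(s + 2) + 4*2**s*(s + 2)*(s**2 + 2*s + 1) + 3**s*s*(s + 2)*(-4*log(2) + 4*log(3))*(s**2 + 2*s + 1) - 4*3**s*(s + 2)*(s**2 + 2*s + 1) + s**3*(s + 2)*log(4) + s**2*(s + 2)*log(4) + 2*s**2*(s + 2) + s**2*(s**2 + 2*s + 1))/(4*2**s*s**2*(s + 2)*(s**2 + 2*s + 1))
  Re(s) > -2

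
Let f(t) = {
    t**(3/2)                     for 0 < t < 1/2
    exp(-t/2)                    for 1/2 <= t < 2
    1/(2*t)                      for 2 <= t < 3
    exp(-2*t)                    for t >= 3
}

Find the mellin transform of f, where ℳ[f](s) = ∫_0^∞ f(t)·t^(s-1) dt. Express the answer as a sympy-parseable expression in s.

summing 4 kernel integrals split by 1/2, 2, 3 yields ℳ[f](s)
on [0, 1/2): add ∫ t**(3/2)·t^(s-1) dt
over [1/2, 2), the kernel integral of exp(-t/2) enters the sum
∫ 1/(2*t)·t^(s-1) over [2, 3)
the [3, ∞) slice contributes ∫ exp(-2*t)·t^(s-1) dt

(12*24**s*(s - 1)*(2*s + 3)*uppergamma(s, 1/4) - 12*24**s*(s - 1)*(2*s + 3)*uppergamma(s, 1) - 3*24**s*(2*s + 3) + 2*36**s*(2*s + 3) + 12*6**s*(s - 1)*(2*s + 3)*uppergamma(s, 6) + 6*sqrt(2)*6**s*(s - 1))/(12*12**s*(s - 1)*(2*s + 3))
  Re(s) > -3/2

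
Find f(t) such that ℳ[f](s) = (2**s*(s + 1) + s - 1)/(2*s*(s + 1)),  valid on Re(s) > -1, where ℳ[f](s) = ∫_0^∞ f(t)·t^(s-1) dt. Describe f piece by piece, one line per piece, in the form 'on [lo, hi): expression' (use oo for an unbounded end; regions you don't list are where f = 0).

treat the 2 regions marked off by 1 separately and sum
piece [0, 1): integrate t against the kernel
on [1, 2): add ∫ 1/2·t^(s-1) dt

on [0, 1): t
on [1, 2): 1/2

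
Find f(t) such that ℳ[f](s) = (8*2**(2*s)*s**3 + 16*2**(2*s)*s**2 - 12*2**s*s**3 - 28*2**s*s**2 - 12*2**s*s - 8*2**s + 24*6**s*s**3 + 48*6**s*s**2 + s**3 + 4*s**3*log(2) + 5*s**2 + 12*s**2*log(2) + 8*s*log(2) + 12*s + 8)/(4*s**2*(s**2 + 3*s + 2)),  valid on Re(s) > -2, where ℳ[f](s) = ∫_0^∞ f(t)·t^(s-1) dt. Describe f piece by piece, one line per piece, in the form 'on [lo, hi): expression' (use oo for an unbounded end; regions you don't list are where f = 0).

the common scale on t comes off first: t**2 on [0, 1/2); log(t) on [1/2, 1); 3*t on [1, 2); …
the shared t-power comes off first: t on [0, 1/2); log(t)/t on [1/2, 1); 3 on [1, 2); …
linearity at 1, 2, 4 turns ℳ[f](s) into 4 summed integrals
segment [0, 1) carries t**2/4; integrate it
segment [1, 2) carries log(t/2); integrate it
segment [2, 4) carries 3*t/2; integrate it
segment 4 to 6 holds t; add its integral

on [0, 1): t**2/4
on [1, 2): log(t/2)
on [2, 4): 3*t/2
on [4, 6): t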